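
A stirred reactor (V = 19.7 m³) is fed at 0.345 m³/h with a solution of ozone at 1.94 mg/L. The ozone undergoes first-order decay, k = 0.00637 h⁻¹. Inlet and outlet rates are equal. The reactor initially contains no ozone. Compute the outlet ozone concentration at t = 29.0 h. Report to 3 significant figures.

0.711 mg/L

V dC/dt = Q(C_in − C) − k V C.
dC/dt = (Q/V) C_in − (Q/V + k) C; effective rate a = Q/V + k = 0.017513 + 0.00637 = 0.023883 h⁻¹.
C_ss = Q C_in/(Q + kV) = 1.4226 mg/L; C(t) = C_ss + (C₀ − C_ss) e^(−a t).
C(29.0) = 1.4226 + (-1.4226)·e^(−0.023883·29.0) = 1.4226 + (-1.4226)·0.50027 = 0.71089 mg/L.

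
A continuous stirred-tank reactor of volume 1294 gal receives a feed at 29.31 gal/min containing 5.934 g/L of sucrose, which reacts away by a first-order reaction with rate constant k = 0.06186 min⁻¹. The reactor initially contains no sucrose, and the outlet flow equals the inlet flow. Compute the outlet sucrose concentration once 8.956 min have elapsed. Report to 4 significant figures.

Species balance: V dC/dt = Q C_in − Q C − k V C.
dC/dt = (Q/V) C_in − (Q/V + k) C; effective rate a = Q/V + k = 0.0226507 + 0.06186 = 0.0845107 min⁻¹.
C_ss = Q C_in/(Q + kV) = 1.59044 g/L; C(t) = C_ss + (C₀ − C_ss) e^(−a t).
C(8.956) = 1.59044 + (-1.59044)·e^(−0.0845107·8.956) = 1.59044 + (-1.59044)·0.469129 = 0.844319 g/L.

0.8443 g/L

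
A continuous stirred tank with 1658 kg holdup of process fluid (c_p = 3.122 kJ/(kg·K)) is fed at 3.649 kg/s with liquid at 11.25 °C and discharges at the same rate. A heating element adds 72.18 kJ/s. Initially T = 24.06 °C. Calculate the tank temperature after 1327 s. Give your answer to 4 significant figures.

17.93 °C

Energy balance: M c_p dT/dt = ṁ c_p (T_in − T) + 72.18.
τ = M/ṁ = 454.371 s; T_ss = T_in + Q̇/(ṁ c_p) = 11.25 + 72.18/(3.649·3.122) = 17.5859 °C.
Integrating: T(t) = T_ss + (T₀ − T_ss) e^(−t/τ).
T(1327) = 17.5859 + (6.47407)·e^(−1327/454.371) = 17.5859 + (6.47407)·0.0539056 = 17.9349 °C.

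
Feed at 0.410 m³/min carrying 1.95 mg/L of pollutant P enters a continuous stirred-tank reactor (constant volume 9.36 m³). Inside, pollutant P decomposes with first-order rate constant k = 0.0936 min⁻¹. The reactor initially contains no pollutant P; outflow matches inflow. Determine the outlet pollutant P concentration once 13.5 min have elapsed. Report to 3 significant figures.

Species balance: V dC/dt = Q C_in − Q C − k V C.
dC/dt = (Q/V) C_in − (Q/V + k) C; effective rate a = Q/V + k = 0.043803 + 0.0936 = 0.13740 min⁻¹.
C_ss = Q C_in/(Q + kV) = 0.62165 mg/L; C(t) = C_ss + (C₀ − C_ss) e^(−a t).
C(13.5) = 0.62165 + (-0.62165)·e^(−0.13740·13.5) = 0.62165 + (-0.62165)·0.15646 = 0.52438 mg/L.

0.524 mg/L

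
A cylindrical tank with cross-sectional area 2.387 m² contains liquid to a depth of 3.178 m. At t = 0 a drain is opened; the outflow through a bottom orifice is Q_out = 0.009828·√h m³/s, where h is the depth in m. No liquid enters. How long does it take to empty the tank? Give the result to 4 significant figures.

866.0 s

A dh/dt = −Q_out = −0.009828 √h.
Separate and integrate: 2(√h − √h₀) = −(0.009828/A) t.
Tank is empty when √h = 0: t_empty = 2A√h₀/0.009828.
t_empty = 2·2.387·√3.178/0.009828 = 4.77400·1.78269/0.009828 = 865.953 s.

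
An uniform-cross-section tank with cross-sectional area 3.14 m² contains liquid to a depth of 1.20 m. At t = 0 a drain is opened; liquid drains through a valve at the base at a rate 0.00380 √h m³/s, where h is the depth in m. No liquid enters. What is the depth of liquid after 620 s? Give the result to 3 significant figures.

Mass balance (ρ constant): A dh/dt = −0.00380 √h.
∫ h^(−1/2) dh = −(0.00380/A) ∫ dt, giving 2√h = 2√h₀ − (0.00380/A) t.
√h = √1.20 − 0.00380·620/(2·3.14) = 1.0954 − 0.37516 = 0.72029.
h = 0.72029² = 0.51881 m.

0.519 m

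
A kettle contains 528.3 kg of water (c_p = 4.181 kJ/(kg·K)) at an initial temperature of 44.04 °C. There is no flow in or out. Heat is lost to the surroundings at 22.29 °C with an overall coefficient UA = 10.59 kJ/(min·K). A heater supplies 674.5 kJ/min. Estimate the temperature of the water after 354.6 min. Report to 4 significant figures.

78.32 °C

Energy balance: M c_p dT/dt = −UA(T − T_amb) + Q̇.
dT/dt = (T_ss − T)/τ with T_ss = T_amb + Q̇/UA = 22.29 + 674.5/10.59 = 85.9822 °C, τ = M c_p/UA = 528.3·4.181/10.59 = 208.576 min.
T approaches T_ss exponentially: T(t) = T_ss + (T₀ − T_ss) e^(−t/τ).
T(354.6) = 85.9822 + (-41.9422)·0.182666 = 78.3208 °C.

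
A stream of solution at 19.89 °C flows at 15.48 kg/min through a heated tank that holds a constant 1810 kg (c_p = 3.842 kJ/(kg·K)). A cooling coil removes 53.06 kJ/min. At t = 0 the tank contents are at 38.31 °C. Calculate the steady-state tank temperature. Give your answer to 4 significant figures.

19.00 °C

M c_p dT/dt = ṁ c_p (T_in − T) − Q̇.
At steady state dT/dt = 0 ⇒ T_ss = T_in − Q̇/(ṁ c_p) = 19.89 − 53.06/(15.48·3.842) = 18.9978 °C.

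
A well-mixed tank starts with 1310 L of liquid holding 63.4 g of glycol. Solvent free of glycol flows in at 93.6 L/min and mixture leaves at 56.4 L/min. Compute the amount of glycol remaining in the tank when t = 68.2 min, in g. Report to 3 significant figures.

Total volume: dV/dt = Q_in − Q_out = 37.200 L/min, so V(t) = 1310 + 37.200 t and V(68.2) = 3847.0 L.
No glycol enters, so dm/dt = −Q_out · (m/V).
dm/m = −Q_out dt/(V₀ + 37.200 t); integrating gives ln(m/m₀) = −(Q_out/(Q_in−Q_out)) ln(V/V₀).
m = m₀ (V₀/V)^(Q_out/(Q_in−Q_out)) = 63.4 × (1310/3847.0)^(1.5161) = 12.381 g.

12.4 g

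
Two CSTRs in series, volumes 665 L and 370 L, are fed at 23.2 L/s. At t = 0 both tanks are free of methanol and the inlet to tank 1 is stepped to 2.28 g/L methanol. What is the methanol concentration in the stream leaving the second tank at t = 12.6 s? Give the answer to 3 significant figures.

0.266 g/L

Each tank obeys Vᵢ dCᵢ/dt = Q(Cᵢ₋₁ − Cᵢ), so τᵢ = Vᵢ/Q.
τ₁ = 665/23.2 = 28.664 s; τ₂ = 370/23.2 = 15.948 s.
Tank 1: C₁ = C_in(1 − e^(−t/τ₁)). Tank 2 (τ₁ ≠ τ₂): C₂ = C_in[1 − (τ₁ e^(−t/τ₁) − τ₂ e^(−t/τ₂))/(τ₁ − τ₂)].
At t = 12.6: e^(−t/τ₁) = 0.64431, e^(−t/τ₂) = 0.45382.
C₂ = 2.28·[1 − (28.664·0.64431 − 15.948·0.45382)/(12.716)] = 2.28·0.11678 = 0.26625 g/L.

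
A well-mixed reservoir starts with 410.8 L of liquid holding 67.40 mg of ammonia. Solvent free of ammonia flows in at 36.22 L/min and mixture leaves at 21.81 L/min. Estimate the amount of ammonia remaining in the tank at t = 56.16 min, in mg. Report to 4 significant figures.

12.98 mg

Let m(t) be the amount of ammonia. Volume: V(t) = V₀ + (Q_in − Q_out) t = 410.8 + 14.4100 t; V(56.16) = 1220.07 L.
Species balance (pure solvent in): dm/dt = −Q_out · m/V(t).
dm/m = −Q_out dt/(V₀ + 14.4100 t); integrating gives ln(m/m₀) = −(Q_out/(Q_in−Q_out)) ln(V/V₀).
m = m₀ (V₀/V)^(Q_out/(Q_in−Q_out)) = 67.40 × (410.8/1220.07)^(1.51353) = 12.9758 mg.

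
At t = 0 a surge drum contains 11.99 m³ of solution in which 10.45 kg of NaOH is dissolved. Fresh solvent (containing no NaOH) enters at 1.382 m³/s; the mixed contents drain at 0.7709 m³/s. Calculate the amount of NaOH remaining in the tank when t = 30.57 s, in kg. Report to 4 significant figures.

3.195 kg

Let m(t) be the amount of NaOH. Volume: V(t) = V₀ + (Q_in − Q_out) t = 11.99 + 0.611100 t; V(30.57) = 30.6713 m³.
Solute balance: dm/dt = 0 − Q_out C = −Q_out m/V(t).
dm/m = −Q_out dt/(V₀ + 0.611100 t); integrating gives ln(m/m₀) = −(Q_out/(Q_in−Q_out)) ln(V/V₀).
m = m₀ (V₀/V)^(Q_out/(Q_in−Q_out)) = 10.45 × (11.99/30.6713)^(1.26150) = 3.19547 kg.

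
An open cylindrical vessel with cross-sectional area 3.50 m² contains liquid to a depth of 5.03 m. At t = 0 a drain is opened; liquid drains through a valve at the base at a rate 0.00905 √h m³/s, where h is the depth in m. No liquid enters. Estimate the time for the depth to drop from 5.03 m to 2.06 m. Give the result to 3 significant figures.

625 s

With no inflow, A dh/dt = −0.00905 √h.
∫ h^(−1/2) dh = −(0.00905/A) ∫ dt, giving 2√h = 2√h₀ − (0.00905/A) t.
t = 2A(√h₀ − √h)/0.00905 = 2·3.50·(√5.03 − √2.06)/0.00905
  = 7.0000 × (2.2428 − 1.4353) / 0.00905 = 624.58 s.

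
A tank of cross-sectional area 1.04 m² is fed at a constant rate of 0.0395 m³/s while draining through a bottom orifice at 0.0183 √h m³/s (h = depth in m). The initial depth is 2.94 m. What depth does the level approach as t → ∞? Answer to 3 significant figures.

4.66 m

Volume balance on the tank: A dh/dt = Q_in − 0.0183 √h. At steady state dh/dt = 0:
Q_in = 0.0183 √h_ss ⇒ √h_ss = 0.0395/0.0183 = 2.1585.
h_ss = 2.1585² = 4.6590 m. (Since h₀ = 2.94 m < h_ss, the level will rise toward this value.)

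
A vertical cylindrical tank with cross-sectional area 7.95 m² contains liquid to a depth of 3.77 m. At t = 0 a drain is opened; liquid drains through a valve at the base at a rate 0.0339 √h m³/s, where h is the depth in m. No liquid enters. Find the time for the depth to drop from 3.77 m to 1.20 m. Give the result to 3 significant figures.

With no inflow, A dh/dt = −0.0339 √h.
Separate and integrate: 2(√h − √h₀) = −(0.0339/A) t.
t = 2A(√h₀ − √h)/0.0339 = 2·7.95·(√3.77 − √1.20)/0.0339
  = 15.900 × (1.9416 − 1.0954) / 0.0339 = 396.89 s.

397 s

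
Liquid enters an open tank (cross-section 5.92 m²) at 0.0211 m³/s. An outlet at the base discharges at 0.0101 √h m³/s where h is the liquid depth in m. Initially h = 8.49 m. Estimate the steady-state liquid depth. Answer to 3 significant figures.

4.36 m

Mass balance (ρ constant): A dh/dt = Q_in − 0.0101 √h. At steady state dh/dt = 0:
Q_in = 0.0101 √h_ss ⇒ √h_ss = 0.0211/0.0101 = 2.0891.
h_ss = 2.0891² = 4.3644 m. (Since h₀ = 8.49 m > h_ss, the level will fall toward this value.)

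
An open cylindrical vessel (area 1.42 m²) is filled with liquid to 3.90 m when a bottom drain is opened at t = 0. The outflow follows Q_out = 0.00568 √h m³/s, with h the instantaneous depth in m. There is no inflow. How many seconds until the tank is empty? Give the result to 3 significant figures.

A dh/dt = −Q_out = −0.00568 √h.
This is separable: 2 d(√h)/dt = −0.00568/A, so √h = √h₀ − (0.00568/(2A)) t.
Tank is empty when √h = 0: t_empty = 2A√h₀/0.00568.
t_empty = 2·1.42·√3.90/0.00568 = 2.8400·1.9748/0.00568 = 987.42 s.

987 s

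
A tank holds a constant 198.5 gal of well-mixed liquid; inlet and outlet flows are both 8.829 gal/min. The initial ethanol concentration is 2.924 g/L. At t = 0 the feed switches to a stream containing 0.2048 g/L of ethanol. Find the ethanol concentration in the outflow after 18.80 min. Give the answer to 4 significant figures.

1.383 g/L

Species balance on the tank: V dC/dt = Q(C_in − C).
Rewrite as dC/dt + C/τ = C_in/τ, τ = V/Q = 22.4827 min.
Integrating: C(t) = C_in + (C₀ − C_in) e^(−t/τ).
C(18.80) = 0.2048 + (2.924 − 0.2048)·e^(−18.80/22.4827) = 0.2048 + (2.71920)·0.433355 = 1.38318 g/L.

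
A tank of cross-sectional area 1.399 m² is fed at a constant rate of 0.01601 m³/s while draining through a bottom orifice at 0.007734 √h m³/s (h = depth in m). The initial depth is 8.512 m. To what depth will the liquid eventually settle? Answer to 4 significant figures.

4.285 m

Level balance: A dh/dt = 0.01601 − 0.007734 √h. Setting dh/dt = 0:
Q_in = 0.007734 √h_ss ⇒ √h_ss = 0.01601/0.007734 = 2.07008.
h_ss = 2.07008² = 4.28523 m. (Since h₀ = 8.512 m > h_ss, the level will fall toward this value.)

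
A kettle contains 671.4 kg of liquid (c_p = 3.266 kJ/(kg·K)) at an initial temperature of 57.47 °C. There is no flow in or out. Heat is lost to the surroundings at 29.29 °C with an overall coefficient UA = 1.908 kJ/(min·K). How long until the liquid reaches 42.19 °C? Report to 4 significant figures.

898.0 min

Lumped-capacitance energy balance: M c_p dT/dt = UA(T_amb − T).
τ = M c_p/UA = 1149.26 min; T_ss = T_amb = 29.2900 °C.
T(t) = T_ss + (T₀ − T_ss)e^(−t/τ); set T = 42.19:
t = −τ ln[(T − T_ss)/(T₀ − T_ss)] = −1149.26 · ln(0.457771) = 898.017 min.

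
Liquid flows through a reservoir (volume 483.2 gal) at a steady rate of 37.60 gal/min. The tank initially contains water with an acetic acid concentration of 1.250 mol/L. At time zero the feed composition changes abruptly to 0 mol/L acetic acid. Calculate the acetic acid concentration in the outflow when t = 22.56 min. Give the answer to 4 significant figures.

0.2160 mol/L

Unsteady species balance (constant V, well mixed): V dC/dt = Q(C_in − C).
Rewrite as dC/dt + C/τ = C_in/τ, τ = V/Q = 12.8511 min.
Solution: C(t) = C_in + (C₀ − C_in) e^(−t/τ).
C(22.56) = 0 + (1.250 − 0)·e^(−22.56/12.8511) = 0 + (1.25000)·0.172821 = 0.216027 mol/L.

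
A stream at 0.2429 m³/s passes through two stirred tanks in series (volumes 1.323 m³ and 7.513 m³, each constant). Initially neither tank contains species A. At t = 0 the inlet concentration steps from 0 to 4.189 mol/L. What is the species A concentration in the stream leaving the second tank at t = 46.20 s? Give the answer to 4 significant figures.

Species balance on tank i: dCᵢ/dt = (Cᵢ₋₁ − Cᵢ)/τᵢ with τᵢ = Vᵢ/Q.
τ₁ = 1.323/0.2429 = 5.44669 s; τ₂ = 7.513/0.2429 = 30.9304 s.
Solving the cascade with C₁(0)=C₂(0)=0 gives C₂(t) = C_in[1 − (τ₁ e^(−t/τ₁) − τ₂ e^(−t/τ₂))/(τ₁ − τ₂)].
At t = 46.20: e^(−t/τ₁) = 0.000207118, e^(−t/τ₂) = 0.224546.
C₂ = 4.189·[1 − (5.44669·0.000207118 − 30.9304·0.224546)/(-25.4837)] = 4.189·0.727506 = 3.04752 mol/L.

3.048 mol/L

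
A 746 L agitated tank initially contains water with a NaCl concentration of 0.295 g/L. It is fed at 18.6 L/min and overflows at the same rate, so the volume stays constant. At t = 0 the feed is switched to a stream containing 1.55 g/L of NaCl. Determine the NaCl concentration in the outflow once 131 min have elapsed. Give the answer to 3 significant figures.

1.50 g/L

Transient balance on the dissolved component: V dC/dt = Q(C_in − C).
Rewrite as dC/dt + C/τ = C_in/τ, τ = V/Q = 40.108 min.
This is linear first-order; C(t) = C_in + (C₀ − C_in) e^(−t/τ).
C(131) = 1.55 + (0.295 − 1.55)·e^(−131/40.108) = 1.55 + (-1.2550)·0.038150 = 1.5021 g/L.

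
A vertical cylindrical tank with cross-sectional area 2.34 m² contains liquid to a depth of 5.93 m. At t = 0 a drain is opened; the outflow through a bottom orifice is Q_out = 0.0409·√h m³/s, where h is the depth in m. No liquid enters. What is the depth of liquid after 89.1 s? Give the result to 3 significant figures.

2.74 m

Volume balance on the tank: A dh/dt = −0.0409 √h.
Separate and integrate: 2(√h − √h₀) = −(0.0409/A) t.
√h = √5.93 − 0.0409·89.1/(2·2.34) = 2.4352 − 0.77867 = 1.6565.
h = 1.6565² = 2.7439 m.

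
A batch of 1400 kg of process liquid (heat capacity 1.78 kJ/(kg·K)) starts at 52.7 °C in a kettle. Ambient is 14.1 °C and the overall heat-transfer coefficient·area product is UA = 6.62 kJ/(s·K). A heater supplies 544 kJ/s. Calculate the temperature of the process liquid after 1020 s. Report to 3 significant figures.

93.4 °C

Lumped-capacitance energy balance: M c_p dT/dt = UA(T_amb − T) + Q̇.
dT/dt = (T_ss − T)/τ with T_ss = T_amb + Q̇/UA = 14.1 + 544/6.62 = 96.275 °C, τ = M c_p/UA = 1400·1.78/6.62 = 376.44 s.
Solution: T(t) = T_ss + (T₀ − T_ss) e^(−t/τ).
T(1020) = 96.275 + (-43.575)·0.066561 = 93.375 °C.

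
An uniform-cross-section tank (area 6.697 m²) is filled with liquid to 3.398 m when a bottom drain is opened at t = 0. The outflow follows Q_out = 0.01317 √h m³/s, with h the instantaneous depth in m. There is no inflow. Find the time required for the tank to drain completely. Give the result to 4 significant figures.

1875 s

Volume balance on the tank: A dh/dt = −0.01317 √h.
This is separable: 2 d(√h)/dt = −0.01317/A, so √h = √h₀ − (0.01317/(2A)) t.
Set h = 0: 2√h₀ = (0.01317/A) t_empty ⇒ t_empty = 2A√h₀/0.01317.
t_empty = 2·6.697·√3.398/0.01317 = 13.3940·1.84337/0.01317 = 1874.72 s.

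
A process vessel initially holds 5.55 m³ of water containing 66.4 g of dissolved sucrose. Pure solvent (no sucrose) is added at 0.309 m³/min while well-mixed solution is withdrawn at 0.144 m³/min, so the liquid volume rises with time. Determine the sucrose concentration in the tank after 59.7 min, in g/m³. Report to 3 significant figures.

1.77 g/m³

Total volume: dV/dt = Q_in − Q_out = 0.16500 m³/min, so V(t) = 5.55 + 0.16500 t and V(59.7) = 15.401 m³.
No sucrose enters, so dm/dt = −Q_out · (m/V).
dm/m = −Q_out dt/(V₀ + 0.16500 t); integrating gives ln(m/m₀) = −(Q_out/(Q_in−Q_out)) ln(V/V₀).
m = m₀ (V₀/V)^(Q_out/(Q_in−Q_out)) = 66.4 × (5.55/15.401)^(0.87273) = 27.248 g.
C = m/V = 27.248/15.401 = 1.7693 g/m³.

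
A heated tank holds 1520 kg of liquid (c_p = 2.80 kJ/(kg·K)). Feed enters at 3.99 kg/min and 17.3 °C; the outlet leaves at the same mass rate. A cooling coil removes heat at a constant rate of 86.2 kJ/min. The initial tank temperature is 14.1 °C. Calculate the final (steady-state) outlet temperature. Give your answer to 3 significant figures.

9.58 °C

Unsteady energy balance on the tank contents: M c_p dT/dt = ṁ c_p (T_in − T) − 86.2.
At steady state dT/dt = 0 ⇒ T_ss = T_in − Q̇/(ṁ c_p) = 17.3 − 86.2/(3.99·2.80) = 9.5843 °C.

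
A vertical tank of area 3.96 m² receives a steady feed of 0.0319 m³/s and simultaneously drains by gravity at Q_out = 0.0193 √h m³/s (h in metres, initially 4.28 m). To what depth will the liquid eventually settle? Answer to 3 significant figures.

Level balance: A dh/dt = 0.0319 − 0.0193 √h. Setting dh/dt = 0:
Q_in = 0.0193 √h_ss ⇒ √h_ss = 0.0319/0.0193 = 1.6528.
h_ss = 1.6528² = 2.7319 m. (Since h₀ = 4.28 m > h_ss, the level will fall toward this value.)

2.73 m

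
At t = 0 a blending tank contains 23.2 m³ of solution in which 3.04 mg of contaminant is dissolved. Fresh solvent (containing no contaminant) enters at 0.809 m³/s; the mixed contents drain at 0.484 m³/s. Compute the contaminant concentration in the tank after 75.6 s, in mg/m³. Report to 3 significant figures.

Total volume: dV/dt = Q_in − Q_out = 0.32500 m³/s, so V(t) = 23.2 + 0.32500 t and V(75.6) = 47.770 m³.
Solute balance: dm/dt = 0 − Q_out C = −Q_out m/V(t).
dm/m = −Q_out dt/(V₀ + 0.32500 t); integrating gives ln(m/m₀) = −(Q_out/(Q_in−Q_out)) ln(V/V₀).
m = m₀ (V₀/V)^(Q_out/(Q_in−Q_out)) = 3.04 × (23.2/47.770)^(1.4892) = 1.0369 mg.
C = m/V = 1.0369/47.770 = 0.021707 mg/m³.

0.0217 mg/m³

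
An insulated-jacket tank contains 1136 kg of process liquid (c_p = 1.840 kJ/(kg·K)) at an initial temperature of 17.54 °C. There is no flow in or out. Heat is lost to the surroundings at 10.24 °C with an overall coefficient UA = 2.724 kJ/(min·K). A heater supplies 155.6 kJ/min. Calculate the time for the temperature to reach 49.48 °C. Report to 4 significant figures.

M c_p dT/dt = −UA(T − T_amb) + Q̇.
τ = M c_p/UA = 767.342 min; T_ss = T_amb + Q̇/UA = 10.24 + 155.6/2.724 = 67.3619 °C.
T(t) = T_ss + (T₀ − T_ss)e^(−t/τ); set T = 49.48:
t = −τ ln[(T − T_ss)/(T₀ − T_ss)] = −767.342 · ln(0.358916) = 786.270 min.

786.3 min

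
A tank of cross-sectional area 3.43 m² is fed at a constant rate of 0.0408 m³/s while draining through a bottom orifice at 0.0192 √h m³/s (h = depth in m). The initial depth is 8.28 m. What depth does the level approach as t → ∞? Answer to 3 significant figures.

A dh/dt = Q_in − 0.0192 √h. Steady state requires inflow = outflow:
Q_in = 0.0192 √h_ss ⇒ √h_ss = 0.0408/0.0192 = 2.1250.
h_ss = 2.1250² = 4.5156 m. (Since h₀ = 8.28 m > h_ss, the level will fall toward this value.)

4.52 m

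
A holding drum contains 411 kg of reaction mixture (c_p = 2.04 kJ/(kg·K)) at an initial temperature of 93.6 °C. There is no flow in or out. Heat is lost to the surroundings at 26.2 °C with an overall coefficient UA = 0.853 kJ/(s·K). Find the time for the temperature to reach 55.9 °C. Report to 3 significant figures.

Unsteady energy balance on the tank contents: M c_p dT/dt = −UA(T − T_amb).
τ = M c_p/UA = 982.93 s; T_ss = T_amb = 26.200 °C.
T(t) = T_ss + (T₀ − T_ss)e^(−t/τ); set T = 55.9:
t = −τ ln[(T − T_ss)/(T₀ − T_ss)] = −982.93 · ln(0.44065) = 805.51 s.

806 s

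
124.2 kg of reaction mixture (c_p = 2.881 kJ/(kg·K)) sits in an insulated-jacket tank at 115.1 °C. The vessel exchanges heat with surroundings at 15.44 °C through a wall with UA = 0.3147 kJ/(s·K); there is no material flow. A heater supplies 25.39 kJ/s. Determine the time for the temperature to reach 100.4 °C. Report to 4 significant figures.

M c_p dT/dt = −UA(T − T_amb) + Q̇.
τ = M c_p/UA = 1137.02 s; T_ss = T_amb + Q̇/UA = 15.44 + 25.39/0.3147 = 96.1200 °C.
T(t) = T_ss + (T₀ − T_ss)e^(−t/τ); set T = 100.4:
t = −τ ln[(T − T_ss)/(T₀ − T_ss)] = −1137.02 · ln(0.225500) = 1693.52 s.

1694 s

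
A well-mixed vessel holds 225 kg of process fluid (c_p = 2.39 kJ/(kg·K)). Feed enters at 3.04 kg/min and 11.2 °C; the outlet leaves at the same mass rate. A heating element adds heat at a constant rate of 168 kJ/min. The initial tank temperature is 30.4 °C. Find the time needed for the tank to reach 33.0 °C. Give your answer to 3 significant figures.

First-law balance (no shaft work): M c_p dT/dt = ṁ c_p (T_in − T) + 168.
τ = M/ṁ = 74.013 min; T_ss = T_in + Q̇/(ṁ c_p) = 34.323 °C.
T(t) = T_ss + (T₀ − T_ss) e^(−t/τ). Set T = 33.0:
e^(−t/τ) = (33.0 − 34.323)/(30.4 − 34.323) = 0.33718
t = −74.013 · ln(0.33718) = 80.462 min.

80.5 min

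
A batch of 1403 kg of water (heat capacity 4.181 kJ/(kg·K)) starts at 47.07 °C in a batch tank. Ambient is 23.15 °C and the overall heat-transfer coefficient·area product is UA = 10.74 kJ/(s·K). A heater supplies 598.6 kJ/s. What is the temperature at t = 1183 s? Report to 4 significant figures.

75.24 °C

First-law balance (no shaft work): M c_p dT/dt = −UA(T − T_amb) + Q̇.
dT/dt = (T_ss − T)/τ with T_ss = T_amb + Q̇/UA = 23.15 + 598.6/10.74 = 78.8856 °C, τ = M c_p/UA = 1403·4.181/10.74 = 546.177 s.
Solution: T(t) = T_ss + (T₀ − T_ss) e^(−t/τ).
T(1183) = 78.8856 + (-31.8156)·0.114639 = 75.2383 °C.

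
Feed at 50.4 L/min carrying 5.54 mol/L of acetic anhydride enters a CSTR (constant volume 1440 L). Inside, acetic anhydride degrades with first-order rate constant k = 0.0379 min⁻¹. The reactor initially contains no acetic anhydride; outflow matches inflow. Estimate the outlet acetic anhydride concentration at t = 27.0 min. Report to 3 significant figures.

2.29 mol/L

Species balance: V dC/dt = Q C_in − Q C − k V C.
This is linear with rate a = Q/V + k = 0.072900 min⁻¹.
C_ss = Q C_in/(Q + kV) = 2.6598 mol/L; C(t) = C_ss + (C₀ − C_ss) e^(−a t).
C(27.0) = 2.6598 + (-2.6598)·e^(−0.072900·27.0) = 2.6598 + (-2.6598)·0.13969 = 2.2882 mol/L.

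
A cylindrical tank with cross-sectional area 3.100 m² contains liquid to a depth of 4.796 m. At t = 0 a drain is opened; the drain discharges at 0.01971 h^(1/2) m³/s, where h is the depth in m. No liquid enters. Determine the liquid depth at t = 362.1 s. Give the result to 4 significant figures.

1.079 m

Mass balance (ρ constant): A dh/dt = −0.01971 √h.
This is separable: 2 d(√h)/dt = −0.01971/A, so √h = √h₀ − (0.01971/(2A)) t.
√h = √4.796 − 0.01971·362.1/(2·3.100) = 2.18998 − 1.15113 = 1.03885.
h = 1.03885² = 1.07921 m.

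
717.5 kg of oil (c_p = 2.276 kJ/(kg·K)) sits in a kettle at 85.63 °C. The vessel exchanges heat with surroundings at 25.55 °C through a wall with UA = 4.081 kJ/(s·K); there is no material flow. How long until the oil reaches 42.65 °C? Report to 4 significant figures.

Lumped-capacitance energy balance: M c_p dT/dt = UA(T_amb − T).
τ = M c_p/UA = 400.154 s; T_ss = T_amb = 25.5500 °C.
T(t) = T_ss + (T₀ − T_ss)e^(−t/τ); set T = 42.65:
t = −τ ln[(T − T_ss)/(T₀ − T_ss)] = −400.154 · ln(0.284621) = 502.833 s.

502.8 s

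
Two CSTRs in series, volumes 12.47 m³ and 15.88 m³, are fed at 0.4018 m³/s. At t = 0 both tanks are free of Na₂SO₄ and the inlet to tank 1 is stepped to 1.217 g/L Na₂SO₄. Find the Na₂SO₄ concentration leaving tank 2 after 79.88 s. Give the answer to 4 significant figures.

Time constants: τᵢ = Vᵢ/Q for each well-mixed tank.
τ₁ = 12.47/0.4018 = 31.0353 s; τ₂ = 15.88/0.4018 = 39.5222 s.
Tank 1: C₁ = C_in(1 − e^(−t/τ₁)). Tank 2 (τ₁ ≠ τ₂): C₂ = C_in[1 − (τ₁ e^(−t/τ₁) − τ₂ e^(−t/τ₂))/(τ₁ − τ₂)].
At t = 79.88: e^(−t/τ₁) = 0.0762422, e^(−t/τ₂) = 0.132504.
C₂ = 1.217·[1 − (31.0353·0.0762422 − 39.5222·0.132504)/(-8.48681)] = 1.217·0.661754 = 0.805355 g/L.

0.8054 g/L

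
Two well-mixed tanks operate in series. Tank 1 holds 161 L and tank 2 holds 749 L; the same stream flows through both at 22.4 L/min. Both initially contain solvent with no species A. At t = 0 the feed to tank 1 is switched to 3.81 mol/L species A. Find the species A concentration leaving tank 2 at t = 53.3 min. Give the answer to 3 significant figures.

Species balance on tank i: dCᵢ/dt = (Cᵢ₋₁ − Cᵢ)/τᵢ with τᵢ = Vᵢ/Q.
τ₁ = 161/22.4 = 7.1875 min; τ₂ = 749/22.4 = 33.438 min.
Tank 1: C₁ = C_in(1 − e^(−t/τ₁)). Tank 2 (τ₁ ≠ τ₂): C₂ = C_in[1 − (τ₁ e^(−t/τ₁) − τ₂ e^(−t/τ₂))/(τ₁ − τ₂)].
At t = 53.3: e^(−t/τ₁) = 0.00060176, e^(−t/τ₂) = 0.20311.
C₂ = 3.81·[1 − (7.1875·0.00060176 − 33.438·0.20311)/(-26.250)] = 3.81·0.74144 = 2.8249 mol/L.

2.82 mol/L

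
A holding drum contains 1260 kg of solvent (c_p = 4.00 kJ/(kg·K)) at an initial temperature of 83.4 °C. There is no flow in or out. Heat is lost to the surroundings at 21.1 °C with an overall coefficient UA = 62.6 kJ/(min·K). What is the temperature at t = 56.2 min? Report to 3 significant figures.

52.1 °C

Lumped-capacitance energy balance: M c_p dT/dt = UA(T_amb − T).
dT/dt = (T_ss − T)/τ with T_ss = T_amb = 21.100 °C, τ = M c_p/UA = 1260·4.00/62.6 = 80.511 min.
T approaches T_ss exponentially: T(t) = T_ss + (T₀ − T_ss) e^(−t/τ).
T(56.2) = 21.100 + (62.300)·0.49756 = 52.098 °C.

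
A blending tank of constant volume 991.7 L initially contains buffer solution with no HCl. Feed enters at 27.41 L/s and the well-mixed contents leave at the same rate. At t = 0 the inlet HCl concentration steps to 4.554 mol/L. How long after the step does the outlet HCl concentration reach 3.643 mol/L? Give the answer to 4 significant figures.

58.22 s

Species balance on the tank: V dC/dt = Q(C_in − C), so τ = V/Q = 36.1802 s.
C(t) = C_in + (C₀ − C_in) e^(−t/τ). Set C = 3.643 and solve for t:
e^(−t/τ) = (C − C_in)/(C₀ − C_in) = (3.643 − 4.554)/(0 − 4.554) = 0.200044
t = −τ ln(…) = 36.1802 × 1.60922 = 58.2219 s.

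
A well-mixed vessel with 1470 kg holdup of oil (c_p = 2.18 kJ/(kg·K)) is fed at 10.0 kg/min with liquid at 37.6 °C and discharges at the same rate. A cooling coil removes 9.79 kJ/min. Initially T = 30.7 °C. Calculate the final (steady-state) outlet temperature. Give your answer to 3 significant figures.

M c_p dT/dt = ṁ c_p (T_in − T) − Q̇.
At steady state dT/dt = 0 ⇒ T_ss = T_in − Q̇/(ṁ c_p) = 37.6 − 9.79/(10.0·2.18) = 37.151 °C.

37.2 °C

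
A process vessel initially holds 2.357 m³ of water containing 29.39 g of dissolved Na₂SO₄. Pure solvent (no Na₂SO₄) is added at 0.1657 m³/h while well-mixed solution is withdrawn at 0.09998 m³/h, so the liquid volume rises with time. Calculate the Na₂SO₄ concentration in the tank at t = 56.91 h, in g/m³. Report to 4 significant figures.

Let m(t) be the amount of Na₂SO₄. Volume: V(t) = V₀ + (Q_in − Q_out) t = 2.357 + 0.0657200 t; V(56.91) = 6.09713 m³.
No Na₂SO₄ enters, so dm/dt = −Q_out · (m/V).
dm/m = −Q_out dt/(V₀ + 0.0657200 t); integrating gives ln(m/m₀) = −(Q_out/(Q_in−Q_out)) ln(V/V₀).
m = m₀ (V₀/V)^(Q_out/(Q_in−Q_out)) = 29.39 × (2.357/6.09713)^(1.52130) = 6.92243 g.
C = m/V = 6.92243/6.09713 = 1.13536 g/m³.

1.135 g/m³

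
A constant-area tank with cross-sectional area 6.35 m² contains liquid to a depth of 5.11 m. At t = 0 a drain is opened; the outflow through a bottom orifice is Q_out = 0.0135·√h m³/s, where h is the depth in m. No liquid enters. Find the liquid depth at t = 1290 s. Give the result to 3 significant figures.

A dh/dt = −Q_out = −0.0135 √h.
∫ h^(−1/2) dh = −(0.0135/A) ∫ dt, giving 2√h = 2√h₀ − (0.0135/A) t.
√h = √5.11 − 0.0135·1290/(2·6.35) = 2.2605 − 1.3713 = 0.88927.
h = 0.88927² = 0.79080 m.

0.791 m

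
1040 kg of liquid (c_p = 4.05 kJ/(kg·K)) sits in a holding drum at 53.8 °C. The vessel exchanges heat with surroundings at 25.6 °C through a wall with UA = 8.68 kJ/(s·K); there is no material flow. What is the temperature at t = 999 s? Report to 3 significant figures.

29.2 °C

Energy balance: M c_p dT/dt = −UA(T − T_amb).
dT/dt = (T_ss − T)/τ with T_ss = T_amb = 25.600 °C, τ = M c_p/UA = 1040·4.05/8.68 = 485.25 s.
This is linear first-order; T(t) = T_ss + (T₀ − T_ss) e^(−t/τ).
T(999) = 25.600 + (28.200)·0.12762 = 29.199 °C.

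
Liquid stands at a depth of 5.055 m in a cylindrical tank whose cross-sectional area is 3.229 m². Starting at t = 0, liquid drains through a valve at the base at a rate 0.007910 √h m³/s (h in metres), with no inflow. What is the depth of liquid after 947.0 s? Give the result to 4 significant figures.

A dh/dt = −Q_out = −0.007910 √h.
∫ h^(−1/2) dh = −(0.007910/A) ∫ dt, giving 2√h = 2√h₀ − (0.007910/A) t.
√h = √5.055 − 0.007910·947.0/(2·3.229) = 2.24833 − 1.15992 = 1.08841.
h = 1.08841² = 1.18464 m.

1.185 m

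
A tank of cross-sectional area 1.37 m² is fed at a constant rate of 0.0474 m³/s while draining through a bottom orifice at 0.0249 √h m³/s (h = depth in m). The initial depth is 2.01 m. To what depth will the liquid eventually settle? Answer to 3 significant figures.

3.62 m

A dh/dt = Q_in − 0.0249 √h. Steady state requires inflow = outflow:
Q_in = 0.0249 √h_ss ⇒ √h_ss = 0.0474/0.0249 = 1.9036.
h_ss = 1.9036² = 3.6237 m. (Since h₀ = 2.01 m < h_ss, the level will rise toward this value.)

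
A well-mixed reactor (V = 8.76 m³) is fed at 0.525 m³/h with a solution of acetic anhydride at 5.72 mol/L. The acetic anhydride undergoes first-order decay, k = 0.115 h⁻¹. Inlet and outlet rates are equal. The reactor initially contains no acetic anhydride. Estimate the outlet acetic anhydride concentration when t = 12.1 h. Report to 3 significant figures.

Accumulation = in − out − consumed: V dC/dt = Q C_in − Q C − k V C.
This is linear with rate a = Q/V + k = 0.17493 h⁻¹.
C_ss = Q C_in/(Q + kV) = 1.9597 mol/L; C(t) = C_ss + (C₀ − C_ss) e^(−a t).
C(12.1) = 1.9597 + (-1.9597)·e^(−0.17493·12.1) = 1.9597 + (-1.9597)·0.12043 = 1.7237 mol/L.

1.72 mol/L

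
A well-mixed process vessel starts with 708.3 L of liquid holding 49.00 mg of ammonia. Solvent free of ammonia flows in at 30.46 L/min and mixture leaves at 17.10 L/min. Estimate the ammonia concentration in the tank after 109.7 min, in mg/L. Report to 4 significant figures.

0.005365 mg/L

Total volume: dV/dt = Q_in − Q_out = 13.3600 L/min, so V(t) = 708.3 + 13.3600 t and V(109.7) = 2173.89 L.
Species balance (pure solvent in): dm/dt = −Q_out · m/V(t).
Separate: dm/m = −Q_out dt/V(t) ⇒ ln(m/m₀) = −(Q_out/(Q_in−Q_out)) ln(V/V₀).
m = m₀ (V₀/V)^(Q_out/(Q_in−Q_out)) = 49.00 × (708.3/2173.89)^(1.27994) = 11.6638 mg.
C = m/V = 11.6638/2173.89 = 0.00536538 mg/L.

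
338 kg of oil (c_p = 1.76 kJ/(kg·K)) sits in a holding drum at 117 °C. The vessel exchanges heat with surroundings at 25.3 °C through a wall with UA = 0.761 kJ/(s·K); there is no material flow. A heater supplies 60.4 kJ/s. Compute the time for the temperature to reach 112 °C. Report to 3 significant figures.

Heat balance on the well-mixed liquid: M c_p dT/dt = −UA(T − T_amb) + Q̇.
τ = M c_p/UA = 781.71 s; T_ss = T_amb + Q̇/UA = 25.3 + 60.4/0.761 = 104.67 °C.
T(t) = T_ss + (T₀ − T_ss)e^(−t/τ); set T = 112:
t = −τ ln[(T − T_ss)/(T₀ − T_ss)] = −781.71 · ln(0.59451) = 406.50 s.

407 s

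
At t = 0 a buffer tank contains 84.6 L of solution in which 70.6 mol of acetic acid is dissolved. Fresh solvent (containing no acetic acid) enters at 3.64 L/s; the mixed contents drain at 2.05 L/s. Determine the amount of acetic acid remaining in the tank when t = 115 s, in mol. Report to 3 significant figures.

16.0 mol

Let m(t) be the amount of acetic acid. Volume: V(t) = V₀ + (Q_in − Q_out) t = 84.6 + 1.5900 t; V(115) = 267.45 L.
No acetic acid enters, so dm/dt = −Q_out · (m/V).
Separate: dm/m = −Q_out dt/V(t) ⇒ ln(m/m₀) = −(Q_out/(Q_in−Q_out)) ln(V/V₀).
m = m₀ (V₀/V)^(Q_out/(Q_in−Q_out)) = 70.6 × (84.6/267.45)^(1.2893) = 16.007 mol.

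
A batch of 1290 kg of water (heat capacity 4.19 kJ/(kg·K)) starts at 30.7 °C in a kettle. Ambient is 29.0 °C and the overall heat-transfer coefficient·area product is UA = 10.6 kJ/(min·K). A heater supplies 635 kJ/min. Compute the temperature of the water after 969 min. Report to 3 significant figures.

80.2 °C

Lumped-capacitance energy balance: M c_p dT/dt = UA(T_amb − T) + Q̇.
dT/dt = (T_ss − T)/τ with T_ss = T_amb + Q̇/UA = 29.0 + 635/10.6 = 88.906 °C, τ = M c_p/UA = 1290·4.19/10.6 = 509.92 min.
Solution: T(t) = T_ss + (T₀ − T_ss) e^(−t/τ).
T(969) = 88.906 + (-58.206)·0.14952 = 80.203 °C.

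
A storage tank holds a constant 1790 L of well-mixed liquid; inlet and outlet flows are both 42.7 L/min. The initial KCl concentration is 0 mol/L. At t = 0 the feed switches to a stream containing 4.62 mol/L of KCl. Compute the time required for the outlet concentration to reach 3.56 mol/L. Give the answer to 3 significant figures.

Species balance: V dC/dt = Q(C_in − C) ⇒ τ = V/Q = 41.920 min.
C(t) = C_in + (C₀ − C_in) e^(−t/τ). Set C = 3.56 and solve for t:
e^(−t/τ) = (C − C_in)/(C₀ − C_in) = (3.56 − 4.62)/(0 − 4.62) = 0.22944
t = −τ ln(…) = 41.920 × 1.4721 = 61.712 min.

61.7 min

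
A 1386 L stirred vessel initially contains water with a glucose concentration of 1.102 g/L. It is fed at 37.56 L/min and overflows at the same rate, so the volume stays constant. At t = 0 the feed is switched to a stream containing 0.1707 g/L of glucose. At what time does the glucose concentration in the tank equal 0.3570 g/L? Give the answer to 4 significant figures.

59.38 min

Species balance on the tank: V dC/dt = Q(C_in − C), so τ = V/Q = 36.9010 min.
C(t) = C_in + (C₀ − C_in) e^(−t/τ). Set C = 0.3570 and solve for t:
e^(−t/τ) = (C − C_in)/(C₀ − C_in) = (0.3570 − 0.1707)/(1.102 − 0.1707) = 0.200043
t = −τ ln(…) = 36.9010 × 1.60922 = 59.3819 min.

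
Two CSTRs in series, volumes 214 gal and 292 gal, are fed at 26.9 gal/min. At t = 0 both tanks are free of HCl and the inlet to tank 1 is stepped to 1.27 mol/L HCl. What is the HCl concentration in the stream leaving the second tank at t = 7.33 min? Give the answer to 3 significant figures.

0.237 mol/L

Species balance on tank i: dCᵢ/dt = (Cᵢ₋₁ − Cᵢ)/τᵢ with τᵢ = Vᵢ/Q.
τ₁ = 214/26.9 = 7.9554 min; τ₂ = 292/26.9 = 10.855 min.
Solving the cascade with C₁(0)=C₂(0)=0 gives C₂(t) = C_in[1 − (τ₁ e^(−t/τ₁) − τ₂ e^(−t/τ₂))/(τ₁ − τ₂)].
At t = 7.33: e^(−t/τ₁) = 0.39797, e^(−t/τ₂) = 0.50902.
C₂ = 1.27·[1 − (7.9554·0.39797 − 10.855·0.50902)/(-2.8996)] = 1.27·0.18629 = 0.23658 mol/L.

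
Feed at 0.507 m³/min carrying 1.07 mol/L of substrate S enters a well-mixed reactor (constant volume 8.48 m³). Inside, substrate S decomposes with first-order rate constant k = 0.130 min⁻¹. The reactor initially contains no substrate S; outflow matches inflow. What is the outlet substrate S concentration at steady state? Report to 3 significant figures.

0.337 mol/L

Accumulation = in − out − consumed: V dC/dt = Q C_in − Q C − k V C.
Steady state (dC/dt = 0): C_ss = Q C_in/(Q + kV) = C_in/(1 + kV/Q).
C_ss = 0.507·1.07/(0.507 + 0.130·8.48) = 0.54249/1.6094 = 0.33708 mol/L.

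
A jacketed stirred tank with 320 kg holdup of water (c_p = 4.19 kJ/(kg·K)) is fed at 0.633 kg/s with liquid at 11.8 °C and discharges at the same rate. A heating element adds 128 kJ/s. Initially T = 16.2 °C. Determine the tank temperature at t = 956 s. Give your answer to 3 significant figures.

M c_p dT/dt = ṁ c_p (T_in − T) + Q̇.
τ = M/ṁ = 505.53 s; T_ss = T_in + Q̇/(ṁ c_p) = 11.8 + 128/(0.633·4.19) = 60.061 °C.
Solution: T(t) = T_ss + (T₀ − T_ss) e^(−t/τ).
T(956) = 60.061 + (-43.861)·e^(−956/505.53) = 60.061 + (-43.861)·0.15091 = 53.442 °C.

53.4 °C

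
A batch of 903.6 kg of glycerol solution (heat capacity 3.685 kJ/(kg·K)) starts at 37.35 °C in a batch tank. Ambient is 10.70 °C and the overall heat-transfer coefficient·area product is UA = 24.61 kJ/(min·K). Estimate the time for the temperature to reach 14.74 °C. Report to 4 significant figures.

255.3 min

First-law balance (no shaft work): M c_p dT/dt = −UA(T − T_amb).
τ = M c_p/UA = 135.301 min; T_ss = T_amb = 10.7000 °C.
T(t) = T_ss + (T₀ − T_ss)e^(−t/τ); set T = 14.74:
t = −τ ln[(T − T_ss)/(T₀ − T_ss)] = −135.301 · ln(0.151595) = 255.252 min.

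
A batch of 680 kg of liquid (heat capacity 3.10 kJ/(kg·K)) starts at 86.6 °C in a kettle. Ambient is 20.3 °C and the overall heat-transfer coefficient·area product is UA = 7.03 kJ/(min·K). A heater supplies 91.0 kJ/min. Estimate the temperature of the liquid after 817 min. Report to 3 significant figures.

36.7 °C

M c_p dT/dt = −UA(T − T_amb) + Q̇.
dT/dt = (T_ss − T)/τ with T_ss = T_amb + Q̇/UA = 20.3 + 91.0/7.03 = 33.245 °C, τ = M c_p/UA = 680·3.10/7.03 = 299.86 min.
Solution: T(t) = T_ss + (T₀ − T_ss) e^(−t/τ).
T(817) = 33.245 + (53.355)·0.065571 = 36.743 °C.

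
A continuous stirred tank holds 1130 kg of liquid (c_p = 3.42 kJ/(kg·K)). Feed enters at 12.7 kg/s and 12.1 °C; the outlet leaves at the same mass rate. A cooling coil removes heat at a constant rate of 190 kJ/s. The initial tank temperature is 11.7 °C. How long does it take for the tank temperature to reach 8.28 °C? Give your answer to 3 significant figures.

175 s

Heat balance on the well-mixed liquid: M c_p dT/dt = ṁ c_p (T_in − T) − 190.
τ = M/ṁ = 88.976 s; T_ss = T_in − Q̇/(ṁ c_p) = 7.7255 °C.
T(t) = T_ss + (T₀ − T_ss) e^(−t/τ). Set T = 8.28:
e^(−t/τ) = (8.28 − 7.7255)/(11.7 − 7.7255) = 0.13950
t = −88.976 · ln(0.13950) = 175.25 s.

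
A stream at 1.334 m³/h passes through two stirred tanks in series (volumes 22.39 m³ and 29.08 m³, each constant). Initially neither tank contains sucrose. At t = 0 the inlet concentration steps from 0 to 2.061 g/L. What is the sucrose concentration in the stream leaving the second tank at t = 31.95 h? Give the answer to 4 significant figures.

Species balance on tank i: dCᵢ/dt = (Cᵢ₋₁ − Cᵢ)/τᵢ with τᵢ = Vᵢ/Q.
τ₁ = 22.39/1.334 = 16.7841 h; τ₂ = 29.08/1.334 = 21.7991 h.
Tank 1: C₁ = C_in(1 − e^(−t/τ₁)). Tank 2 (τ₁ ≠ τ₂): C₂ = C_in[1 − (τ₁ e^(−t/τ₁) − τ₂ e^(−t/τ₂))/(τ₁ − τ₂)].
At t = 31.95: e^(−t/τ₁) = 0.149033, e^(−t/τ₂) = 0.230926.
C₂ = 2.061·[1 − (16.7841·0.149033 − 21.7991·0.230926)/(-5.01499)] = 2.061·0.494995 = 1.02018 g/L.

1.020 g/L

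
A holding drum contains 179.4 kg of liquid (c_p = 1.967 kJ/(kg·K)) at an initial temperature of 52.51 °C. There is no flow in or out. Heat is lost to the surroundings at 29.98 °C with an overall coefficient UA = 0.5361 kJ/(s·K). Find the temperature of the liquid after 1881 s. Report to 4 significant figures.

M c_p dT/dt = −UA(T − T_amb).
dT/dt = (T_ss − T)/τ with T_ss = T_amb = 29.9800 °C, τ = M c_p/UA = 179.4·1.967/0.5361 = 658.235 s.
This is linear first-order; T(t) = T_ss + (T₀ − T_ss) e^(−t/τ).
T(1881) = 29.9800 + (22.5300)·0.0574040 = 31.2733 °C.

31.27 °C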